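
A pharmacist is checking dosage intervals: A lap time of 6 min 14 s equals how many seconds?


Minutes: 6
Seconds: 14
Convert minutes to seconds: 6 x 60 = 360
Add remaining seconds: 360 + 14 = 374

374


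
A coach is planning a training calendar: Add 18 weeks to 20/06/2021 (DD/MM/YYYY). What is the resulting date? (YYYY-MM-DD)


Start: 2021-06-20
Weeks to add: 18
Convert to days: 18 x 7 = 126 days
Add 126 days to 2021-06-20
Result: 2021-10-24

2021-10-24


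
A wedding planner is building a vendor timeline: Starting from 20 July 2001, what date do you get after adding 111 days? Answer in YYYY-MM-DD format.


Start: 2001-07-20
Adding 111 days
Days remaining in July: 11
After July: 100 days still to add
August 2001: 31 days, 69 remaining
September 2001: 30 days, 39 remaining
October 2001: 31 days, 8 remaining
November 2001 has 30 days, need 8
Result: 2001-11-08

2001-11-08


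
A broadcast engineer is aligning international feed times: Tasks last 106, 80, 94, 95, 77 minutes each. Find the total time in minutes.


Durations: 106, 80, 94, 95, 77
Running sum: 106
+ 80 = 186
+ 94 = 280
+ 95 = 375
+ 77 = 452
Total duration: 452 minutes
That is 7 hours and 32 minutes

452


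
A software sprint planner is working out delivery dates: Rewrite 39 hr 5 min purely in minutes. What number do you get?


Hours: 39
Extra minutes: 5
Minutes per hour: 60
Hours to minutes: 39 x 60 = 2340
Total: 2340 + 5 = 2345

2345


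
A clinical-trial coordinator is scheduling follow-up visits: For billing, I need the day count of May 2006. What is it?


Month: May
Year: 2006
May is a 31-day month
Total: 31 days

31


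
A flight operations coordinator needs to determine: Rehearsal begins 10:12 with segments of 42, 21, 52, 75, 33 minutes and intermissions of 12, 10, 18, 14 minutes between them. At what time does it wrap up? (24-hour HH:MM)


Start: 10:12 = 612 min from midnight
  after task 1 (42 min): 10:54
  after break (12 min): 11:06
  after task 2 (21 min): 11:27
  after break (10 min): 11:37
  after task 3 (52 min): 12:29
  after break (18 min): 12:47
  after task 4 (75 min): 14:02
  after break (14 min): 14:16
  after task 5 (33 min): 14:49
Total elapsed: 277 minutes
End time: 14:49

14:49


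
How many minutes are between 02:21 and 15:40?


Start time: 02:21 = 141 minutes from midnight
End time: 15:40 = 940 minutes from midnight
Difference: 940 - 141 = 799 minutes
That is 13 hours and 19 minutes

799


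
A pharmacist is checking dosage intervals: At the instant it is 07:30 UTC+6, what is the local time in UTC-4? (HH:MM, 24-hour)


Local time: 07:30 at UTC+6 (offset 6h)
Target zone: UTC-4 (offset -4h)
Difference: -4 - (6) = -10 hours
Calculation: 7 + (-10) = -3
Wraparound: (-3) mod 24 = 21
Result: 21:30

21:30


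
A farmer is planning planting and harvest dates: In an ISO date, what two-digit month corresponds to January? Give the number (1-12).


Calendar month order:
1. January <--
2. February
January is month number 1

1


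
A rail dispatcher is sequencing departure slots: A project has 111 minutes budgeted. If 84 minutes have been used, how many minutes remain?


Total budget: 111 minutes
Time used: 84 minutes
Remaining: 111 - 84 = 27 minutes
Percent used: 75.7%
Percent remaining: 24.3%

27


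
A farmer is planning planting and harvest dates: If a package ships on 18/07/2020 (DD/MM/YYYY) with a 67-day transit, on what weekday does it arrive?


Start: 2020-07-18 (Saturday)
Step 1 - find target date: add 67 days
  2020-07-18 + 67 days = 2020-09-23
Step 2 - day of week:
  67 mod 7 = 4
  Saturday + 4 days -> Wednesday
Result: Wednesday (2020-09-23)

Wednesday


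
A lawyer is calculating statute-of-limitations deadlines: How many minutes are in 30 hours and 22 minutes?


Hours: 30
Extra minutes: 22
Minutes per hour: 60
Hours to minutes: 30 x 60 = 1800
Total: 1800 + 22 = 1822

1822


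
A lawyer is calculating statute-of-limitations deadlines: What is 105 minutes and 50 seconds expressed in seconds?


Minutes: 105
Extra seconds: 50
Seconds per minute: 60
Minutes to seconds: 105 x 60 = 6300
Total: 6300 + 50 = 6350

6350


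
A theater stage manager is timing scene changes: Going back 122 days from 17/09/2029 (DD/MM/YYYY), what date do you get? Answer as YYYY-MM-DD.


Start: 2029-09-17
Subtracting 122 days
Days already passed in September: 17
After going back through September: 105 more days to subtract
August 2029: 31 days, 74 remaining
July 2029: 31 days, 43 remaining
June 2029: 30 days, 13 remaining
May 2029 has 31 days, need 13
Result: 2029-05-18

2029-05-18


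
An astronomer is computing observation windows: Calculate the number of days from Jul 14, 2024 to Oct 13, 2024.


Start date: 2024-07-14
End date: 2024-10-13
Jul 2024: +18 days
Aug 2024: +31 days
Sep 2024: +30 days
Oct 2024: +12 days
Total: 91 days

91


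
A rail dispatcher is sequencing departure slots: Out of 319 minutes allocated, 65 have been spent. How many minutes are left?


Total budget: 319 minutes
Time used: 65 minutes
Remaining: 319 - 65 = 254 minutes
Percent used: 20.4%
Percent remaining: 79.6%

254


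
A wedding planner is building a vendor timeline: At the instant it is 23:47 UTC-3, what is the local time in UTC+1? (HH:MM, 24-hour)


Local time: 23:47 at UTC-3 (offset -3h)
Target zone: UTC+1 (offset 1h)
Difference: 1 - (-3) = 4 hours
Calculation: 23 + (4) = 27
Wraparound: (27) mod 24 = 3
Result: 03:47

03:47


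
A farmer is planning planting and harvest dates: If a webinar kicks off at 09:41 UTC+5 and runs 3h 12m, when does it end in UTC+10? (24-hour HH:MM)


Start: 09:41 in UTC+5
Step 1 - add duration:
  minutes: 41 + 12 = 53
  hours: 9 + 3 + 0 = 12
  end in UTC+5: 12:53
Step 2 - convert UTC+5 -> UTC+10:
  offset difference: 10 - (5) = 5 hours
  12 + (5) = 17 -> mod 24 = 17
Result: 17:53 in UTC+10

17:53


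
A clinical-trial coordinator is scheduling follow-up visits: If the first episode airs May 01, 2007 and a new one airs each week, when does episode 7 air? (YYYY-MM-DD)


First occurrence: 2007-05-01 (occurrence 1)
Each occurrence is 7 days after the previous.
Occurrence 7 is 6 weeks after the first.
6 weeks = 42 days
2007-05-01 + 42 days = 2007-06-12

2007-06-12


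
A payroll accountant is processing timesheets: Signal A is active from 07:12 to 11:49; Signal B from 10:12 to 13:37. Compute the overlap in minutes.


Interval A: [432, 709] minutes from midnight
Interval B: [612, 817] minutes from midnight
Overlap start = max(432, 612) = 612
Overlap end = min(709, 817) = 709
Overlap = 709 - 612 = 97 minutes

97


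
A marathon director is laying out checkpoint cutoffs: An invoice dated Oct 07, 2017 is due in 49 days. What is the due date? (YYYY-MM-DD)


Start: 2017-10-07
Adding 49 days
Days remaining in October: 24
After October: 25 days still to add
November 2017 has 30 days, need 25
Result: 2017-11-25

2017-11-25


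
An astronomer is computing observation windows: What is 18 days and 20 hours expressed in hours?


Days: 18
Extra hours: 20
Hours per day: 24
Days to hours: 18 x 24 = 432
Total: 432 + 20 = 452

452


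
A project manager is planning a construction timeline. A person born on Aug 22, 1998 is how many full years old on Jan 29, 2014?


Birth: 1998-08-22
Reference: 2014-01-29
Year difference: 2014 - 1998 = 16
Has birthday (08-22) occurred by 01-29? No
Birthday not yet reached this year -> subtract 1
Age in full years: 15

15


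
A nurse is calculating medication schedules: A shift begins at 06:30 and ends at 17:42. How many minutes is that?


Start time: 06:30 = 390 minutes from midnight
End time: 17:42 = 1062 minutes from midnight
Difference: 1062 - 390 = 672 minutes
That is 11 hours and 12 minutes

672


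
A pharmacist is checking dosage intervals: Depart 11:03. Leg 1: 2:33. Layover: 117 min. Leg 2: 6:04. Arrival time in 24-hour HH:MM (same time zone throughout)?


Depart: 11:03
Leg 1: +153 min -> 13:36
Layover: +117 min -> 15:33
Leg 2: +364 min -> 21:37
Total travel: 634 minutes = 10h 34m
Arrival: 21:37

21:37


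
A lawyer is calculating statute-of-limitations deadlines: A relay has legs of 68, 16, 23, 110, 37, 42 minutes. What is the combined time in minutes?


Durations: 68, 16, 23, 110, 37, 42
Running sum: 68
+ 16 = 84
+ 23 = 107
+ 110 = 217
+ 37 = 254
+ 42 = 296
Total duration: 296 minutes
That is 4 hours and 56 minutes

296


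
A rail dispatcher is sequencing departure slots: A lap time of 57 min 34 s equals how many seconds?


Minutes: 57
Seconds: 34
Convert minutes to seconds: 57 x 60 = 3420
Add remaining seconds: 3420 + 34 = 3454

3454


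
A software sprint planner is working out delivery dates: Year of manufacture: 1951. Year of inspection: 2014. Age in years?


Birth year: 1951
Current year: 2014
Age = current year - birth year
Age = 2014 - 1951 = 63

63


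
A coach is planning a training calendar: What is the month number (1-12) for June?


Calendar month order:
5. May
6. June <--
7. July
June is month number 6

6


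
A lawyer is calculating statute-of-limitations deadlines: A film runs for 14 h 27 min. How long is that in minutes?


Hours: 14
Minutes: 27
Convert hours to minutes: 14 x 60 = 840
Add remaining minutes: 840 + 27 = 867

867


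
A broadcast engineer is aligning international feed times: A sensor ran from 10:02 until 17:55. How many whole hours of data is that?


Start: 10:02
End: 17:55
Hour difference: 17 - 10 = 7 hours
Minute difference: 55 - 2 = 53 minutes
Total minutes: 473
Complete hours: 473 / 60 = 7 (remainder 53)

7


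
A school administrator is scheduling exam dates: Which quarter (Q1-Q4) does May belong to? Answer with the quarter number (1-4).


Month: May (month 5)
Q1: January-March (months 1-3)
Q2: April-June (months 4-6)
Q3: July-September (months 7-9)
Q4: October-December (months 10-12)
Month 5 falls in Q2

2


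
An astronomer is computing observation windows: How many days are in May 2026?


Month: May
Year: 2026
May is a 31-day month
Total: 31 days

31


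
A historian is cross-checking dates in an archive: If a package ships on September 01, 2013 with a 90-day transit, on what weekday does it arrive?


Start: 2013-09-01 (Sunday)
Step 1 - find target date: add 90 days
  2013-09-01 + 90 days = 2013-11-30
Step 2 - day of week:
  90 mod 7 = 6
  Sunday + 6 days -> Saturday
Result: Saturday (2013-11-30)

Saturday


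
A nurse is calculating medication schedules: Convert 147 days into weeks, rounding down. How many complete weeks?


Total days: 147
Days per week: 7
Division: 147 / 7 = 21 remainder 0
Complete weeks: 21
Remaining days: 0

21


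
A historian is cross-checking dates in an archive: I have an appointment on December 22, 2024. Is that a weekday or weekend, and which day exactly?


Date: 2024-12-22
January 1, 2024 is a Monday
Day of year: 357
Offset from Jan 1: 356 days
356 mod 7 = 6
Result: Sunday

Sunday


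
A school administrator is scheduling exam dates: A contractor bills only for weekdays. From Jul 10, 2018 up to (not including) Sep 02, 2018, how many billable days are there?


Start: 2018-07-10 (Tuesday)
End (exclusive): 2018-09-02 (Sunday)
Total calendar days: 54
Full weeks: 54 // 7 = 7 -> 35 weekdays
Remaining 5 days starting on Tuesday:
  Tue(w), Wed(w), Thu(w), Fri(w), Sat(-) -> 4 weekdays
Total business days: 35 + 4 = 39

39


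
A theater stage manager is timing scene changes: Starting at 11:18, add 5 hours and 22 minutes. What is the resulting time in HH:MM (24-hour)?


Start time: 11:18
Adding: 5 hours 22 minutes
Minutes: 18 + 22 = 40
Hours: 11 + 5 + 0 = 16
Result: 16:40

16:40


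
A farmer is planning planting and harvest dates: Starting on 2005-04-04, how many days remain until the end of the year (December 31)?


Start: April 04, 2005
End: December 31, 2005
Days left in April: 26
May: 31
June: 30
July: 31
August: 31
... plus remaining months
Sum of remaining months: 245
Total: 26 + 245 = 271

271


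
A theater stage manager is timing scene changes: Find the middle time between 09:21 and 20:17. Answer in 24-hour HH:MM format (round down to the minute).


Start time: 09:21 = 561 minutes from midnight
End time: 20:17 = 1217 minutes from midnight
Sum: 561 + 1217 = 1778
Midpoint: 1778 / 2 = 889 minutes
Convert: 889 / 60 = 14 hours, 49 minutes
Result: 14:49

14:49


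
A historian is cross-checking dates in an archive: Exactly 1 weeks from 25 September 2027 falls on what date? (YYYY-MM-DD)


Start: 2027-09-25
Weeks to add: 1
Convert to days: 1 x 7 = 7 days
Add 7 days to 2027-09-25
Result: 2027-10-02

2027-10-02


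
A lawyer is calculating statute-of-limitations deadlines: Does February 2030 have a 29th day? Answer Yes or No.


Year: 2030
Divisible by 4? 2030 / 4 = 507.5 -> No
Not divisible by 4, so NOT a leap year

No


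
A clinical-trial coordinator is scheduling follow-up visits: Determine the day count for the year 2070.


Year: 2070
Check leap year rules:
Divisible by 4? No
2070 is not a leap year
Days: 365

365


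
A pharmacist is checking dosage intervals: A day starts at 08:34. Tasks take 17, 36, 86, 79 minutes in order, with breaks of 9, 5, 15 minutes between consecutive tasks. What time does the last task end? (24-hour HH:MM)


Start: 08:34 = 514 min from midnight
  after task 1 (17 min): 08:51
  after break (9 min): 09:00
  after task 2 (36 min): 09:36
  after break (5 min): 09:41
  after task 3 (86 min): 11:07
  after break (15 min): 11:22
  after task 4 (79 min): 12:41
Total elapsed: 247 minutes
End time: 12:41

12:41


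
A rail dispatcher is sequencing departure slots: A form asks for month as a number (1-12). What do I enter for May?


Calendar month order:
4. April
5. May <--
6. June
May is month number 5

5


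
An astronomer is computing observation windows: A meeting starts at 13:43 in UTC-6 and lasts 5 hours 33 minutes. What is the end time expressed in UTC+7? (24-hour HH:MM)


Start: 13:43 in UTC-6
Step 1 - add duration:
  minutes: 43 + 33 = 76 (carry 1h)
  hours: 13 + 5 + 1 = 19
  end in UTC-6: 19:16
Step 2 - convert UTC-6 -> UTC+7:
  offset difference: 7 - (-6) = 13 hours
  19 + (13) = 32 -> mod 24 = 8
Result: 08:16 in UTC+7

08:16


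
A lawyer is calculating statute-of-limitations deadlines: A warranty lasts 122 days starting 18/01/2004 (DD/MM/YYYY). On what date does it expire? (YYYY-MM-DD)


Start: 2004-01-18
Adding 122 days
Days remaining in January: 13
After January: 109 days still to add
February 2004: 29 days, 80 remaining
March 2004: 31 days, 49 remaining
April 2004: 30 days, 19 remaining
May 2004 has 31 days, need 19
Result: 2004-05-19

2004-05-19


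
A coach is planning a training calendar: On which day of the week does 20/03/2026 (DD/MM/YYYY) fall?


Date: 2026-03-20
January 1, 2026 is a Thursday
Day of year: 79
Offset from Jan 1: 78 days
78 mod 7 = 1
Result: Friday

Friday


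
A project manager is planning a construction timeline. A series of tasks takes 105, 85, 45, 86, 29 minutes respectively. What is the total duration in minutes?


Durations: 105, 85, 45, 86, 29
Running sum: 105
+ 85 = 190
+ 45 = 235
+ 86 = 321
+ 29 = 350
Total duration: 350 minutes
That is 5 hours and 50 minutes

350


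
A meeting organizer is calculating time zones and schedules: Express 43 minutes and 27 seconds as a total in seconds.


Minutes: 43
Seconds: 27
Convert minutes to seconds: 43 x 60 = 2580
Add remaining seconds: 2580 + 27 = 2607

2607


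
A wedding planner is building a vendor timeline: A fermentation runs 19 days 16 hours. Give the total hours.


Days: 19
Extra hours: 16
Hours per day: 24
Days to hours: 19 x 24 = 456
Total: 456 + 16 = 472

472


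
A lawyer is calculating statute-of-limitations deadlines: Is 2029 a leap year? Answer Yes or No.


Year: 2029
Divisible by 4? 2029 / 4 = 507.25 -> No
Not divisible by 4, so NOT a leap year

No


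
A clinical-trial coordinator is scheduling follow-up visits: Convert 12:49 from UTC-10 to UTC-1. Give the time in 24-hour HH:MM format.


Local time: 12:49 at UTC-10 (offset -10h)
Target zone: UTC-1 (offset -1h)
Difference: -1 - (-10) = 9 hours
Calculation: 12 + (9) = 21
Result: 21:49

21:49


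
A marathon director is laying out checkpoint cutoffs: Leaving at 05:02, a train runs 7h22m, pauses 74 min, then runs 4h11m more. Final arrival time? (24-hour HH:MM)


Depart: 05:02
Leg 1: +442 min -> 12:24
Layover: +74 min -> 13:38
Leg 2: +251 min -> 17:49
Total travel: 767 minutes = 12h 47m
Arrival: 17:49

17:49


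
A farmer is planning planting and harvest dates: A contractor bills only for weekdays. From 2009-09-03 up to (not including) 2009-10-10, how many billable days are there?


Start: 2009-09-03 (Thursday)
End (exclusive): 2009-10-10 (Saturday)
Total calendar days: 37
Full weeks: 37 // 7 = 5 -> 25 weekdays
Remaining 2 days starting on Thursday:
  Thu(w), Fri(w) -> 2 weekdays
Total business days: 25 + 2 = 27

27


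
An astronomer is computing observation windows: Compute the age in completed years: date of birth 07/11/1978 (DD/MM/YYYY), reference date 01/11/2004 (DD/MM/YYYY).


Birth: 1978-11-07
Reference: 2004-11-01
Year difference: 2004 - 1978 = 26
Has birthday (11-07) occurred by 11-01? No
Birthday not yet reached this year -> subtract 1
Age in full years: 25

25


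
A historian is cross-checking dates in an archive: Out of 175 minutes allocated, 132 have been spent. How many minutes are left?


Total budget: 175 minutes
Time used: 132 minutes
Remaining: 175 - 132 = 43 minutes
Percent used: 75.4%
Percent remaining: 24.6%

43


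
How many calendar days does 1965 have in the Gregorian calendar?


Year: 1965
Check leap year rules:
Divisible by 4? No
1965 is not a leap year
Days: 365

365


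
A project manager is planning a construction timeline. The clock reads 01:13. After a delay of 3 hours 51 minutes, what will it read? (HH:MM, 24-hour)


Start time: 01:13
Adding: 3 hours 51 minutes
Minutes: 13 + 51 = 64
Minute overflow: 64 >= 60, so carry 1 hour, minutes = 4
Hours: 1 + 3 + 1 = 5
Result: 05:04

05:04


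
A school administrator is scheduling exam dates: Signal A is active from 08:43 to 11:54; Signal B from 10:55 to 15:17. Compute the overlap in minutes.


Interval A: [523, 714] minutes from midnight
Interval B: [655, 917] minutes from midnight
Overlap start = max(523, 655) = 655
Overlap end = min(714, 917) = 714
Overlap = 714 - 655 = 59 minutes

59


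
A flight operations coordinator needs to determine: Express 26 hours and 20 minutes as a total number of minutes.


Hours: 26
Extra minutes: 20
Minutes per hour: 60
Hours to minutes: 26 x 60 = 1560
Total: 1560 + 20 = 1580

1580


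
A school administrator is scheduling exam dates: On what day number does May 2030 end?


Month: May
Year: 2030
May is a 31-day month
Total: 31 days

31


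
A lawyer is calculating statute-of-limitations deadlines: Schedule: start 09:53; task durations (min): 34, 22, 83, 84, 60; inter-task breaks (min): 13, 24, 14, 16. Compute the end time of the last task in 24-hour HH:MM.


Start: 09:53 = 593 min from midnight
  after task 1 (34 min): 10:27
  after break (13 min): 10:40
  after task 2 (22 min): 11:02
  after break (24 min): 11:26
  after task 3 (83 min): 12:49
  after break (14 min): 13:03
  after task 4 (84 min): 14:27
  after break (16 min): 14:43
  after task 5 (60 min): 15:43
Total elapsed: 350 minutes
End time: 15:43

15:43


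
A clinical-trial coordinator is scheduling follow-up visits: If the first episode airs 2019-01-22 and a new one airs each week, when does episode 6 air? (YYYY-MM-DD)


First occurrence: 2019-01-22 (occurrence 1)
Each occurrence is 7 days after the previous.
Occurrence 6 is 5 weeks after the first.
5 weeks = 35 days
2019-01-22 + 35 days = 2019-02-26

2019-02-26


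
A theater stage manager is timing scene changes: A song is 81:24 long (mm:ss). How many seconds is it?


Minutes: 81
Extra seconds: 24
Seconds per minute: 60
Minutes to seconds: 81 x 60 = 4860
Total: 4860 + 24 = 4884

4884


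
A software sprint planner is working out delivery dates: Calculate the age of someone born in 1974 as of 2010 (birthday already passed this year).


Birth year: 1974
Current year: 2010
Age = current year - birth year
Age = 2010 - 1974 = 36

36


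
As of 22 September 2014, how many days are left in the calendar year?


Start: September 22, 2014
End: December 31, 2014
Days left in September: 8
October: 31
November: 30
December: 31
Sum of remaining months: 92
Total: 8 + 92 = 100

100


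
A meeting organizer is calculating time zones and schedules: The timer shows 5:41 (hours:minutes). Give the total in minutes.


Hours: 5
Minutes: 41
Convert hours to minutes: 5 x 60 = 300
Add remaining minutes: 300 + 41 = 341

341


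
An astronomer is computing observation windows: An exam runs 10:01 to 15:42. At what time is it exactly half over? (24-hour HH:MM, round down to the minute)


Start time: 10:01 = 601 minutes from midnight
End time: 15:42 = 942 minutes from midnight
Sum: 601 + 942 = 1543
Midpoint: 1543 / 2 = 771 minutes
Convert: 771 / 60 = 12 hours, 51 minutes
Result: 12:51

12:51


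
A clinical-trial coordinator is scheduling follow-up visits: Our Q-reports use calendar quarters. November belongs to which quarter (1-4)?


Month: November (month 11)
Q1: January-March (months 1-3)
Q2: April-June (months 4-6)
Q3: July-September (months 7-9)
Q4: October-December (months 10-12)
Month 11 falls in Q4

4


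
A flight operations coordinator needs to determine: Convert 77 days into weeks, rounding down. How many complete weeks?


Total days: 77
Days per week: 7
Division: 77 / 7 = 11 remainder 0
Complete weeks: 11
Remaining days: 0

11


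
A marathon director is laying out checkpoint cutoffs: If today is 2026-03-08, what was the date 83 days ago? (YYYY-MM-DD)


Start: 2026-03-08
Subtracting 83 days
Days already passed in March: 8
After going back through March: 75 more days to subtract
February 2026: 28 days, 47 remaining
January 2026: 31 days, 16 remaining
December 2025 has 31 days, need 16
Result: 2025-12-15

2025-12-15


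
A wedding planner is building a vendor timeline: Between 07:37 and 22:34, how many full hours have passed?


Start: 07:37
End: 22:34
Hour difference: 22 - 7 = 15 hours
Minute difference: 34 - 37 = -3 minutes
Total minutes: 897
Complete hours: 897 / 60 = 14 (remainder 57)

14


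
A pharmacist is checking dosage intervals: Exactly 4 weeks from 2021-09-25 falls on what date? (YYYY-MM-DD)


Start: 2021-09-25
Weeks to add: 4
Convert to days: 4 x 7 = 28 days
Add 28 days to 2021-09-25
Result: 2021-10-23

2021-10-23


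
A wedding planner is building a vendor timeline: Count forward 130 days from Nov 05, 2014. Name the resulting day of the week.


Start: 2014-11-05 (Wednesday)
Step 1 - find target date: add 130 days
  2014-11-05 + 130 days = 2015-03-15
Step 2 - day of week:
  130 mod 7 = 4
  Wednesday + 4 days -> Sunday
Result: Sunday (2015-03-15)

Sunday


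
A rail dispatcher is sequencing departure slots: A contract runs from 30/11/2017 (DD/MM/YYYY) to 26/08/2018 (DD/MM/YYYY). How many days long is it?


Start date: 2017-11-30
End date: 2018-08-26
Nov 2017: +1 days
Dec 2017: +31 days
Jan 2018: +31 days
... (7 more months)
Total: 269 days

269


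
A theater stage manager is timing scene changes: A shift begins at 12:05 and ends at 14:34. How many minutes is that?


Start time: 12:05 = 725 minutes from midnight
End time: 14:34 = 874 minutes from midnight
Difference: 874 - 725 = 149 minutes
That is 2 hours and 29 minutes

149


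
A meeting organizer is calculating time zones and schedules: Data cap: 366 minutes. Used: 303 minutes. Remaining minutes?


Total budget: 366 minutes
Time used: 303 minutes
Remaining: 366 - 303 = 63 minutes
Percent used: 82.8%
Percent remaining: 17.2%

63


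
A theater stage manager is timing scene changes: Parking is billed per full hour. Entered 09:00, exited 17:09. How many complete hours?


Start: 09:00
End: 17:09
Hour difference: 17 - 9 = 8 hours
Minute difference: 9 - 0 = 9 minutes
Total minutes: 489
Complete hours: 489 / 60 = 8 (remainder 9)

8


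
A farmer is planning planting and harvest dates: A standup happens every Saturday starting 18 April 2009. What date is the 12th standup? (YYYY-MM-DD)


First occurrence: 2009-04-18 (occurrence 1)
Each occurrence is 7 days after the previous.
Occurrence 12 is 11 weeks after the first.
11 weeks = 77 days
2009-04-18 + 77 days = 2009-07-04

2009-07-04


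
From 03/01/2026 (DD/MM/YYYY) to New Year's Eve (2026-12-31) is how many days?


Start: January 03, 2026
End: December 31, 2026
Days left in January: 28
February: 28
March: 31
April: 30
May: 31
... plus remaining months
Sum of remaining months: 334
Total: 28 + 334 = 362

362


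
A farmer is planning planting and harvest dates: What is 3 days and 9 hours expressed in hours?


Days: 3
Extra hours: 9
Hours per day: 24
Days to hours: 3 x 24 = 72
Total: 72 + 9 = 81

81


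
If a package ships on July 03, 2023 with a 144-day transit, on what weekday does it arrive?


Start: 2023-07-03 (Monday)
Step 1 - find target date: add 144 days
  2023-07-03 + 144 days = 2023-11-24
Step 2 - day of week:
  144 mod 7 = 4
  Monday + 4 days -> Friday
Result: Friday (2023-11-24)

Friday


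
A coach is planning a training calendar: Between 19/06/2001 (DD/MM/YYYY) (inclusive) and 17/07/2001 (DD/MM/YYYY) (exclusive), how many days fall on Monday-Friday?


Start: 2001-06-19 (Tuesday)
End (exclusive): 2001-07-17 (Tuesday)
Total calendar days: 28
Full weeks: 28 // 7 = 4 -> 20 weekdays
Remaining 0 days starting on Tuesday:
Total business days: 20 + 0 = 20

20


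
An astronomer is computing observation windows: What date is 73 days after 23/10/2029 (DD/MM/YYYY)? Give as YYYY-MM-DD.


Start: 2029-10-23
Adding 73 days
Days remaining in October: 8
After October: 65 days still to add
November 2029: 30 days, 35 remaining
December 2029: 31 days, 4 remaining
January 2030 has 31 days, need 4
Result: 2030-01-04

2030-01-04


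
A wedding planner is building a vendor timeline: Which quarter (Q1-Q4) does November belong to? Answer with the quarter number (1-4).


Month: November (month 11)
Q1: January-March (months 1-3)
Q2: April-June (months 4-6)
Q3: July-September (months 7-9)
Q4: October-December (months 10-12)
Month 11 falls in Q4

4


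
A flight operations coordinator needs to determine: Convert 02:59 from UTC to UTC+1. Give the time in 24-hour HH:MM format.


Local time: 02:59 at UTC (offset 0h)
Target zone: UTC+1 (offset 1h)
Difference: 1 - (0) = 1 hours
Calculation: 2 + (1) = 3
Result: 03:59

03:59


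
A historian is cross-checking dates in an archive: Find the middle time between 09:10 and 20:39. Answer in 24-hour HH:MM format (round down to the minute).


Start time: 09:10 = 550 minutes from midnight
End time: 20:39 = 1239 minutes from midnight
Sum: 550 + 1239 = 1789
Midpoint: 1789 / 2 = 894 minutes
Convert: 894 / 60 = 14 hours, 54 minutes
Result: 14:54

14:54


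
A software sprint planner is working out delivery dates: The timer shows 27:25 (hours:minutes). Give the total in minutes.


Hours: 27
Minutes: 25
Convert hours to minutes: 27 x 60 = 1620
Add remaining minutes: 1620 + 25 = 1645

1645


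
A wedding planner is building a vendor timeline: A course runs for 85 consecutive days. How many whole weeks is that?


Total days: 85
Days per week: 7
Division: 85 / 7 = 12 remainder 1
Complete weeks: 12
Remaining days: 1

12


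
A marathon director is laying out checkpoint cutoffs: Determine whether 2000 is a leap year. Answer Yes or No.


Year: 2000
Divisible by 4? 2000 / 4 = 500.0 -> Yes
Divisible by 100? 2000 / 100 = 20.0 -> Yes
Divisible by 400? 2000 / 400 = 5.0 -> Yes
Divisible by 400, so it IS a leap year

Yes


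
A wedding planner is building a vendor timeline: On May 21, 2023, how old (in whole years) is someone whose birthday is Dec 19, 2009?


Birth: 2009-12-19
Reference: 2023-05-21
Year difference: 2023 - 2009 = 14
Has birthday (12-19) occurred by 05-21? No
Birthday not yet reached this year -> subtract 1
Age in full years: 13

13


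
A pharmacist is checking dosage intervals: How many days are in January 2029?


Month: January
Year: 2029
January is a 31-day month
Total: 31 days

31


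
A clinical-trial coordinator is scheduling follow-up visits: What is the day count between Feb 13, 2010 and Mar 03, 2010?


Start date: 2010-02-13
End date: 2010-03-03
Feb 2010: +16 days
Mar 2010: +2 days
Total: 18 days

18


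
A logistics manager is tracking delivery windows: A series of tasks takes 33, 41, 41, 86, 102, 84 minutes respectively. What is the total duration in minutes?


Durations: 33, 41, 41, 86, 102, 84
Running sum: 33
+ 41 = 74
+ 41 = 115
+ 86 = 201
+ 102 = 303
+ 84 = 387
Total duration: 387 minutes
That is 6 hours and 27 minutes

387


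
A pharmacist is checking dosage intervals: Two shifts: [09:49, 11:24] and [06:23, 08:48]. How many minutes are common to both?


Interval A: [589, 684] minutes from midnight
Interval B: [383, 528] minutes from midnight
Overlap start = max(589, 383) = 589
Overlap end = min(684, 528) = 528
End <= start, so the intervals do not overlap: 0 minutes

0


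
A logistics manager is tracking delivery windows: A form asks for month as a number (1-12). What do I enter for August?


Calendar month order:
7. July
8. August <--
9. September
August is month number 8

8


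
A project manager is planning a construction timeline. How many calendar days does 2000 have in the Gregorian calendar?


Year: 2000
Check leap year rules:
Divisible by 4? Yes
Divisible by 100? Yes
Divisible by 400? Yes
2000 is a leap year
Days: 366

366


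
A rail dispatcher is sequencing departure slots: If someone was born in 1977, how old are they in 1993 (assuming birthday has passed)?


Birth year: 1977
Current year: 1993
Age = current year - birth year
Age = 1993 - 1977 = 16

16


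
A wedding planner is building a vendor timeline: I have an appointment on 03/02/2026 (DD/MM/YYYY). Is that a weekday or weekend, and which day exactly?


Date: 2026-02-03
January 1, 2026 is a Thursday
Day of year: 34
Offset from Jan 1: 33 days
33 mod 7 = 5
Result: Tuesday

Tuesday


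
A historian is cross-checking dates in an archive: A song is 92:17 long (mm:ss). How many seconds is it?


Minutes: 92
Extra seconds: 17
Seconds per minute: 60
Minutes to seconds: 92 x 60 = 5520
Total: 5520 + 17 = 5537

5537


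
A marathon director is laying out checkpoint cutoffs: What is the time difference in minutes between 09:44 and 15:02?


Start time: 09:44 = 584 minutes from midnight
End time: 15:02 = 902 minutes from midnight
Difference: 902 - 584 = 318 minutes
That is 5 hours and 18 minutes

318


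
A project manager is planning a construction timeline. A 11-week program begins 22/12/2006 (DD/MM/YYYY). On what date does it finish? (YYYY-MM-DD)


Start: 2006-12-22
Weeks to add: 11
Convert to days: 11 x 7 = 77 days
Add 77 days to 2006-12-22
Result: 2007-03-09

2007-03-09


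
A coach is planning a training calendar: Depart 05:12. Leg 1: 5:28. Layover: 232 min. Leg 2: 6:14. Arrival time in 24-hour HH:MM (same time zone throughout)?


Depart: 05:12
Leg 1: +328 min -> 10:40
Layover: +232 min -> 14:32
Leg 2: +374 min -> 20:46
Total travel: 934 minutes = 15h 34m
Arrival: 20:46

20:46


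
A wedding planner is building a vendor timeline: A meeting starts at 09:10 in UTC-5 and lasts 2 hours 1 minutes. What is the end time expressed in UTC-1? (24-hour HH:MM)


Start: 09:10 in UTC-5
Step 1 - add duration:
  minutes: 10 + 1 = 11
  hours: 9 + 2 + 0 = 11
  end in UTC-5: 11:11
Step 2 - convert UTC-5 -> UTC-1:
  offset difference: -1 - (-5) = 4 hours
  11 + (4) = 15 -> mod 24 = 15
Result: 15:11 in UTC-1

15:11


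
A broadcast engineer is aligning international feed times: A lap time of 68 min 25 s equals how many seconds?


Minutes: 68
Seconds: 25
Convert minutes to seconds: 68 x 60 = 4080
Add remaining seconds: 4080 + 25 = 4105

4105


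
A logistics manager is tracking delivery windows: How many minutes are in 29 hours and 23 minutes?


Hours: 29
Extra minutes: 23
Minutes per hour: 60
Hours to minutes: 29 x 60 = 1740
Total: 1740 + 23 = 1763

1763


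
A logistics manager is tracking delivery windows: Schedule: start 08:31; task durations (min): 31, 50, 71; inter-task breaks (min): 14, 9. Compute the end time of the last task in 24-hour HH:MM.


Start: 08:31 = 511 min from midnight
  after task 1 (31 min): 09:02
  after break (14 min): 09:16
  after task 2 (50 min): 10:06
  after break (9 min): 10:15
  after task 3 (71 min): 11:26
Total elapsed: 175 minutes
End time: 11:26

11:26


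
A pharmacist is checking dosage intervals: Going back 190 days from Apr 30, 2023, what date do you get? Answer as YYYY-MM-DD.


Start: 2023-04-30
Subtracting 190 days
Days already passed in April: 30
After going back through April: 160 more days to subtract
March 2023: 31 days, 129 remaining
February 2023: 28 days, 101 remaining
January 2023: 31 days, 70 remaining
December 2022: 31 days, 39 remaining
Result: 2022-10-22

2022-10-22


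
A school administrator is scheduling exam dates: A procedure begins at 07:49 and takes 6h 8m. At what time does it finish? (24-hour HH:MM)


Start time: 07:49
Adding: 6 hours 8 minutes
Minutes: 49 + 8 = 57
Hours: 7 + 6 + 0 = 13
Result: 13:57

13:57


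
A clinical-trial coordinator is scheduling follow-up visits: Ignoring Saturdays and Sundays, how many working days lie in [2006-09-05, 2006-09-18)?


Start: 2006-09-05 (Tuesday)
End (exclusive): 2006-09-18 (Monday)
Total calendar days: 13
Full weeks: 13 // 7 = 1 -> 5 weekdays
Remaining 6 days starting on Tuesday:
  Tue(w), Wed(w), Thu(w), Fri(w), Sat(-), Sun(-) -> 4 weekdays
Total business days: 5 + 4 = 9

9


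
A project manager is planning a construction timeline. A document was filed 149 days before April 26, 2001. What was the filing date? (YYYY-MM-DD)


Start: 2001-04-26
Subtracting 149 days
Days already passed in April: 26
After going back through April: 123 more days to subtract
March 2001: 31 days, 92 remaining
February 2001: 28 days, 64 remaining
January 2001: 31 days, 33 remaining
December 2000: 31 days, 2 remaining
Result: 2000-11-28

2000-11-28


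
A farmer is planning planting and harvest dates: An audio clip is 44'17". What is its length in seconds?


Minutes: 44
Seconds: 17
Convert minutes to seconds: 44 x 60 = 2640
Add remaining seconds: 2640 + 17 = 2657

2657


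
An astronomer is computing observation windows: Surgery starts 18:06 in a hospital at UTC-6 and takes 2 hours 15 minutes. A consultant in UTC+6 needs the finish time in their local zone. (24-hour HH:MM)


Start: 18:06 in UTC-6
Step 1 - add duration:
  minutes: 6 + 15 = 21
  hours: 18 + 2 + 0 = 20
  end in UTC-6: 20:21
Step 2 - convert UTC-6 -> UTC+6:
  offset difference: 6 - (-6) = 12 hours
  20 + (12) = 32 -> mod 24 = 8
Result: 08:21 in UTC+6

08:21


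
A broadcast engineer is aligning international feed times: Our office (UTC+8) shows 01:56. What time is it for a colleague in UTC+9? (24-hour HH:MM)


Local time: 01:56 at UTC+8 (offset 8h)
Target zone: UTC+9 (offset 9h)
Difference: 9 - (8) = 1 hours
Calculation: 1 + (1) = 2
Result: 02:56

02:56


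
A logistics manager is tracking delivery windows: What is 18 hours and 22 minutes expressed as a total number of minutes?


Hours: 18
Minutes: 22
Convert hours to minutes: 18 x 60 = 1080
Add remaining minutes: 1080 + 22 = 1102

1102


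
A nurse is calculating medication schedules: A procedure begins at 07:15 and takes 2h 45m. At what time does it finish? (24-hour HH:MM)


Start time: 07:15
Adding: 2 hours 45 minutes
Minutes: 15 + 45 = 60
Minute overflow: 60 >= 60, so carry 1 hour, minutes = 0
Hours: 7 + 2 + 1 = 10
Result: 10:00

10:00


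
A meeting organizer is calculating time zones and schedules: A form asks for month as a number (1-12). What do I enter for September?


Calendar month order:
8. August
9. September <--
10. October
September is month number 9

9


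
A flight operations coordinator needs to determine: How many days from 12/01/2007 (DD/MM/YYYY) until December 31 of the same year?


Start: January 12, 2007
End: December 31, 2007
Days left in January: 19
February: 28
March: 31
April: 30
May: 31
... plus remaining months
Sum of remaining months: 334
Total: 19 + 334 = 353

353


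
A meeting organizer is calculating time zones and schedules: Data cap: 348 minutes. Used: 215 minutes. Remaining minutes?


Total budget: 348 minutes
Time used: 215 minutes
Remaining: 348 - 215 = 133 minutes
Percent used: 61.8%
Percent remaining: 38.2%

133


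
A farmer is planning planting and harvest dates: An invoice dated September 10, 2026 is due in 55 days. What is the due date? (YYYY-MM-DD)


Start: 2026-09-10
Adding 55 days
Days remaining in September: 20
After September: 35 days still to add
October 2026: 31 days, 4 remaining
November 2026 has 30 days, need 4
Result: 2026-11-04

2026-11-04


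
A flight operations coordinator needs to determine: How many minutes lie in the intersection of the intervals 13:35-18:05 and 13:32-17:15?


Interval A: [815, 1085] minutes from midnight
Interval B: [812, 1035] minutes from midnight
Overlap start = max(815, 812) = 815
Overlap end = min(1085, 1035) = 1035
Overlap = 1035 - 815 = 220 minutes

220


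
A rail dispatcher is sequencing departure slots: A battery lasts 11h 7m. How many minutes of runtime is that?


Hours: 11
Extra minutes: 7
Minutes per hour: 60
Hours to minutes: 11 x 60 = 660
Total: 660 + 7 = 667

667


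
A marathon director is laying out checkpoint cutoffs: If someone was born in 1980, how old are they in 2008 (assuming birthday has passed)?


Birth year: 1980
Current year: 2008
Age = current year - birth year
Age = 2008 - 1980 = 28

28


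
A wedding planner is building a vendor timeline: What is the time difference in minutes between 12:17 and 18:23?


Start time: 12:17 = 737 minutes from midnight
End time: 18:23 = 1103 minutes from midnight
Difference: 1103 - 737 = 366 minutes
That is 6 hours and 6 minutes

366


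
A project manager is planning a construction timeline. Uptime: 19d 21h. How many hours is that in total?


Days: 19
Extra hours: 21
Hours per day: 24
Days to hours: 19 x 24 = 456
Total: 456 + 21 = 477

477


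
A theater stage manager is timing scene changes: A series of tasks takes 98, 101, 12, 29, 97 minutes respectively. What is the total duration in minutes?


Durations: 98, 101, 12, 29, 97
Running sum: 98
+ 101 = 199
+ 12 = 211
+ 29 = 240
+ 97 = 337
Total duration: 337 minutes
That is 5 hours and 37 minutes

337


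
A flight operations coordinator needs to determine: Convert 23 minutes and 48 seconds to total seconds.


Minutes: 23
Extra seconds: 48
Seconds per minute: 60
Minutes to seconds: 23 x 60 = 1380
Total: 1380 + 48 = 1428

1428


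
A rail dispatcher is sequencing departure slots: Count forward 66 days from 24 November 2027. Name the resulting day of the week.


Start: 2027-11-24 (Wednesday)
Step 1 - find target date: add 66 days
  2027-11-24 + 66 days = 2028-01-29
Step 2 - day of week:
  66 mod 7 = 3
  Wednesday + 3 days -> Saturday
Result: Saturday (2028-01-29)

Saturday


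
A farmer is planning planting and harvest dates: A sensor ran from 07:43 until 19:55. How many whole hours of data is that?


Start: 07:43
End: 19:55
Hour difference: 19 - 7 = 12 hours
Minute difference: 55 - 43 = 12 minutes
Total minutes: 732
Complete hours: 732 / 60 = 12 (remainder 12)

12


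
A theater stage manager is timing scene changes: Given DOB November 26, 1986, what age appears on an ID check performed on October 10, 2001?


Birth: 1986-11-26
Reference: 2001-10-10
Year difference: 2001 - 1986 = 15
Has birthday (11-26) occurred by 10-10? No
Birthday not yet reached this year -> subtract 1
Age in full years: 14

14
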